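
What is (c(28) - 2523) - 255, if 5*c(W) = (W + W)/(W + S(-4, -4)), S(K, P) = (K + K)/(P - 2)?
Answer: -152769/55 ≈ -2777.6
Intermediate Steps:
S(K, P) = 2*K/(-2 + P) (S(K, P) = (2*K)/(-2 + P) = 2*K/(-2 + P))
c(W) = 2*W/(5*(4/3 + W)) (c(W) = ((W + W)/(W + 2*(-4)/(-2 - 4)))/5 = ((2*W)/(W + 2*(-4)/(-6)))/5 = ((2*W)/(W + 2*(-4)*(-1/6)))/5 = ((2*W)/(W + 4/3))/5 = ((2*W)/(4/3 + W))/5 = (2*W/(4/3 + W))/5 = 2*W/(5*(4/3 + W)))
(c(28) - 2523) - 255 = ((6/5)*28/(4 + 3*28) - 2523) - 255 = ((6/5)*28/(4 + 84) - 2523) - 255 = ((6/5)*28/88 - 2523) - 255 = ((6/5)*28*(1/88) - 2523) - 255 = (21/55 - 2523) - 255 = -138744/55 - 255 = -152769/55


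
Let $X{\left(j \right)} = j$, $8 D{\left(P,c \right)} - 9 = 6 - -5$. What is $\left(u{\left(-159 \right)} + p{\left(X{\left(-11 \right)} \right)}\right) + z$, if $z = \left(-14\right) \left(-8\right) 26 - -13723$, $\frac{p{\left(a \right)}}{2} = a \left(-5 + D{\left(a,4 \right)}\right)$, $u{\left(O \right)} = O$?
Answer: $16531$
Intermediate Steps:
$D{\left(P,c \right)} = \frac{5}{2}$ ($D{\left(P,c \right)} = \frac{9}{8} + \frac{6 - -5}{8} = \frac{9}{8} + \frac{6 + 5}{8} = \frac{9}{8} + \frac{1}{8} \cdot 11 = \frac{9}{8} + \frac{11}{8} = \frac{5}{2}$)
$p{\left(a \right)} = - 5 a$ ($p{\left(a \right)} = 2 a \left(-5 + \frac{5}{2}\right) = 2 a \left(- \frac{5}{2}\right) = 2 \left(- \frac{5 a}{2}\right) = - 5 a$)
$z = 16635$ ($z = 112 \cdot 26 + 13723 = 2912 + 13723 = 16635$)
$\left(u{\left(-159 \right)} + p{\left(X{\left(-11 \right)} \right)}\right) + z = \left(-159 - -55\right) + 16635 = \left(-159 + 55\right) + 16635 = -104 + 16635 = 16531$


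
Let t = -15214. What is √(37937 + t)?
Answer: √22723 ≈ 150.74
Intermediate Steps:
√(37937 + t) = √(37937 - 15214) = √22723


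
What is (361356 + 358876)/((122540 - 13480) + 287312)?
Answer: 180058/99093 ≈ 1.8171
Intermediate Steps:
(361356 + 358876)/((122540 - 13480) + 287312) = 720232/(109060 + 287312) = 720232/396372 = 720232*(1/396372) = 180058/99093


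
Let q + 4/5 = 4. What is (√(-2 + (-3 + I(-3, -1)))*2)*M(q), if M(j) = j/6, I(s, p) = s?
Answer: 32*I*√2/15 ≈ 3.017*I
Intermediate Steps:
q = 16/5 (q = -⅘ + 4 = 16/5 ≈ 3.2000)
M(j) = j/6 (M(j) = j*(⅙) = j/6)
(√(-2 + (-3 + I(-3, -1)))*2)*M(q) = (√(-2 + (-3 - 3))*2)*((⅙)*(16/5)) = (√(-2 - 6)*2)*(8/15) = (√(-8)*2)*(8/15) = ((2*I*√2)*2)*(8/15) = (4*I*√2)*(8/15) = 32*I*√2/15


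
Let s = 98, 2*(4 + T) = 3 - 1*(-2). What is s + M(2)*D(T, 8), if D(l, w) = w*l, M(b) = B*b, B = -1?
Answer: 122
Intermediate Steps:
T = -3/2 (T = -4 + (3 - 1*(-2))/2 = -4 + (3 + 2)/2 = -4 + (½)*5 = -4 + 5/2 = -3/2 ≈ -1.5000)
M(b) = -b
D(l, w) = l*w
s + M(2)*D(T, 8) = 98 + (-1*2)*(-3/2*8) = 98 - 2*(-12) = 98 + 24 = 122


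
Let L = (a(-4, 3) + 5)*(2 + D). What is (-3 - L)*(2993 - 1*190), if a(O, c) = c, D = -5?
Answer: 58863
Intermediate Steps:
L = -24 (L = (3 + 5)*(2 - 5) = 8*(-3) = -24)
(-3 - L)*(2993 - 1*190) = (-3 - 1*(-24))*(2993 - 1*190) = (-3 + 24)*(2993 - 190) = 21*2803 = 58863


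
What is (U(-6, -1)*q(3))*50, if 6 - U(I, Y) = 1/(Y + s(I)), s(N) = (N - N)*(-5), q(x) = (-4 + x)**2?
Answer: 350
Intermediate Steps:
s(N) = 0 (s(N) = 0*(-5) = 0)
U(I, Y) = 6 - 1/Y (U(I, Y) = 6 - 1/(Y + 0) = 6 - 1/Y)
(U(-6, -1)*q(3))*50 = ((6 - 1/(-1))*(-4 + 3)**2)*50 = ((6 - 1*(-1))*(-1)**2)*50 = ((6 + 1)*1)*50 = (7*1)*50 = 7*50 = 350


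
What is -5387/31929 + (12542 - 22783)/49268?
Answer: -592391605/1573077972 ≈ -0.37658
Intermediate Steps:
-5387/31929 + (12542 - 22783)/49268 = -5387*1/31929 - 10241*1/49268 = -5387/31929 - 10241/49268 = -592391605/1573077972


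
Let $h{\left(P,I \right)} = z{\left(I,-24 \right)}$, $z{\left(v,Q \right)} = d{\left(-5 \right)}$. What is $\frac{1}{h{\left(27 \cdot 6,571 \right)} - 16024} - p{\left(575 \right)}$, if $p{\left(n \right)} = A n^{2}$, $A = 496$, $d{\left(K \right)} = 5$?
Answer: $- \frac{2626955810001}{16019} \approx -1.6399 \cdot 10^{8}$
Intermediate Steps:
$p{\left(n \right)} = 496 n^{2}$
$z{\left(v,Q \right)} = 5$
$h{\left(P,I \right)} = 5$
$\frac{1}{h{\left(27 \cdot 6,571 \right)} - 16024} - p{\left(575 \right)} = \frac{1}{5 - 16024} - 496 \cdot 575^{2} = \frac{1}{-16019} - 496 \cdot 330625 = - \frac{1}{16019} - 163990000 = - \frac{2626955810001}{16019}$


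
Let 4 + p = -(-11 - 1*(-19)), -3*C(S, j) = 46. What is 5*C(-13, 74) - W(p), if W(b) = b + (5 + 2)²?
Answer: -341/3 ≈ -113.67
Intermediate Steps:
C(S, j) = -46/3 (C(S, j) = -⅓*46 = -46/3)
p = -12 (p = -4 - (-11 - 1*(-19)) = -4 - (-11 + 19) = -4 - 1*8 = -4 - 8 = -12)
W(b) = 49 + b (W(b) = b + 7² = b + 49 = 49 + b)
5*C(-13, 74) - W(p) = 5*(-46/3) - (49 - 12) = -230/3 - 1*37 = -230/3 - 37 = -341/3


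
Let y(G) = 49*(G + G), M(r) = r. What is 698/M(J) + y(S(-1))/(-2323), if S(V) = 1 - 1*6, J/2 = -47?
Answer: -787697/109181 ≈ -7.2146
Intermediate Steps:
J = -94 (J = 2*(-47) = -94)
S(V) = -5 (S(V) = 1 - 6 = -5)
y(G) = 98*G (y(G) = 49*(2*G) = 98*G)
698/M(J) + y(S(-1))/(-2323) = 698/(-94) + (98*(-5))/(-2323) = 698*(-1/94) - 490*(-1/2323) = -349/47 + 490/2323 = -787697/109181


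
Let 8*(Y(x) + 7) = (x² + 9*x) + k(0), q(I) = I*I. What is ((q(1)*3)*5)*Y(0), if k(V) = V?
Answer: -105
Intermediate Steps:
q(I) = I²
Y(x) = -7 + x²/8 + 9*x/8 (Y(x) = -7 + ((x² + 9*x) + 0)/8 = -7 + (x² + 9*x)/8 = -7 + (x²/8 + 9*x/8) = -7 + x²/8 + 9*x/8)
((q(1)*3)*5)*Y(0) = ((1²*3)*5)*(-7 + (⅛)*0² + (9/8)*0) = ((1*3)*5)*(-7 + (⅛)*0 + 0) = (3*5)*(-7 + 0 + 0) = 15*(-7) = -105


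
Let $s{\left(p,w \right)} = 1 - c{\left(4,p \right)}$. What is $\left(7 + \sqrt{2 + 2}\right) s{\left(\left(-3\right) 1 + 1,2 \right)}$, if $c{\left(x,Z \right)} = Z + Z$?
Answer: $45$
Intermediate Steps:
$c{\left(x,Z \right)} = 2 Z$
$s{\left(p,w \right)} = 1 - 2 p$
$\left(7 + \sqrt{2 + 2}\right) s{\left(\left(-3\right) 1 + 1,2 \right)} = \left(7 + \sqrt{2 + 2}\right) \left(1 - 2 \left(\left(-3\right) 1 + 1\right)\right) = \left(7 + \sqrt{4}\right) \left(1 - 2 \left(-3 + 1\right)\right) = \left(7 + 2\right) \left(1 - -4\right) = 9 \left(1 + 4\right) = 9 \cdot 5 = 45$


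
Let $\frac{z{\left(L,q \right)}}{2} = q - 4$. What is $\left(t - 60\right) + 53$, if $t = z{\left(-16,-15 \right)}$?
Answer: $-45$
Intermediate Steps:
$z{\left(L,q \right)} = -8 + 2 q$ ($z{\left(L,q \right)} = 2 \left(q - 4\right) = 2 \left(-4 + q\right) = -8 + 2 q$)
$t = -38$ ($t = -8 + 2 \left(-15\right) = -8 - 30 = -38$)
$\left(t - 60\right) + 53 = \left(-38 - 60\right) + 53 = -98 + 53 = -45$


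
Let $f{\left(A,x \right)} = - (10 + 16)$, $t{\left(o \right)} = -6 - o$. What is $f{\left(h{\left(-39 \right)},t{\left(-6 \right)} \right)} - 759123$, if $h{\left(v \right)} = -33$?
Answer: $-759149$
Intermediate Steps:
$f{\left(A,x \right)} = -26$ ($f{\left(A,x \right)} = \left(-1\right) 26 = -26$)
$f{\left(h{\left(-39 \right)},t{\left(-6 \right)} \right)} - 759123 = -26 - 759123 = -759149$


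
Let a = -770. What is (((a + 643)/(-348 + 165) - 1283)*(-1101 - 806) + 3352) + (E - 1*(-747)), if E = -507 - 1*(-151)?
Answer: 448185403/183 ≈ 2.4491e+6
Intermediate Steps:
E = -356 (E = -507 + 151 = -356)
(((a + 643)/(-348 + 165) - 1283)*(-1101 - 806) + 3352) + (E - 1*(-747)) = (((-770 + 643)/(-348 + 165) - 1283)*(-1101 - 806) + 3352) + (-356 - 1*(-747)) = ((-127/(-183) - 1283)*(-1907) + 3352) + (-356 + 747) = ((-127*(-1/183) - 1283)*(-1907) + 3352) + 391 = ((127/183 - 1283)*(-1907) + 3352) + 391 = (-234662/183*(-1907) + 3352) + 391 = (447500434/183 + 3352) + 391 = 448113850/183 + 391 = 448185403/183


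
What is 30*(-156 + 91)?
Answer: -1950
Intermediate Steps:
30*(-156 + 91) = 30*(-65) = -1950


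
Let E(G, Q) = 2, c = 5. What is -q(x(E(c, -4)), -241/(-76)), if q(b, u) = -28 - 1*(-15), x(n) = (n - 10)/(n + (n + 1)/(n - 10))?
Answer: 13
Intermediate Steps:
x(n) = (-10 + n)/(n + (1 + n)/(-10 + n))
q(b, u) = -13 (q(b, u) = -28 + 15 = -13)
-q(x(E(c, -4)), -241/(-76)) = -1*(-13) = 13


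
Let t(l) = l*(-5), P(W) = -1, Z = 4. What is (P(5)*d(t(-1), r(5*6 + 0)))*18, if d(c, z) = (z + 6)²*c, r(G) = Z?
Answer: -9000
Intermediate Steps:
t(l) = -5*l
r(G) = 4
d(c, z) = c*(6 + z)² (d(c, z) = (6 + z)²*c = c*(6 + z)²)
(P(5)*d(t(-1), r(5*6 + 0)))*18 = -(-5*(-1))*(6 + 4)²*18 = -5*10²*18 = -5*100*18 = -1*500*18 = -500*18 = -9000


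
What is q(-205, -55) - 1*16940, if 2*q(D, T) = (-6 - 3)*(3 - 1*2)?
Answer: -33889/2 ≈ -16945.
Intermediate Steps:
q(D, T) = -9/2 (q(D, T) = ((-6 - 3)*(3 - 1*2))/2 = (-9*(3 - 2))/2 = (-9*1)/2 = (½)*(-9) = -9/2)
q(-205, -55) - 1*16940 = -9/2 - 1*16940 = -9/2 - 16940 = -33889/2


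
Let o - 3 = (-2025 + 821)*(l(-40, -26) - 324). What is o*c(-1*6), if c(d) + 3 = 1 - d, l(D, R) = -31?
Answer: 1709692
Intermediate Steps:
c(d) = -2 - d (c(d) = -3 + (1 - d) = -2 - d)
o = 427423 (o = 3 + (-2025 + 821)*(-31 - 324) = 3 - 1204*(-355) = 3 + 427420 = 427423)
o*c(-1*6) = 427423*(-2 - (-1)*6) = 427423*(-2 - 1*(-6)) = 427423*(-2 + 6) = 427423*4 = 1709692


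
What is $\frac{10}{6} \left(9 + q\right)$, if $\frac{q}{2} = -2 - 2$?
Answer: $\frac{5}{3} \approx 1.6667$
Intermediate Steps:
$q = -8$ ($q = 2 \left(-2 - 2\right) = 2 \left(-4\right) = -8$)
$\frac{10}{6} \left(9 + q\right) = \frac{10}{6} \left(9 - 8\right) = 10 \cdot \frac{1}{6} \cdot 1 = \frac{5}{3} \cdot 1 = \frac{5}{3}$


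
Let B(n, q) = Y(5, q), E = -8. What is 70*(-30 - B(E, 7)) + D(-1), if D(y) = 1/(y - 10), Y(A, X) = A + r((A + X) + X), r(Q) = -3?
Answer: -24641/11 ≈ -2240.1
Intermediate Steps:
Y(A, X) = -3 + A (Y(A, X) = A - 3 = -3 + A)
B(n, q) = 2 (B(n, q) = -3 + 5 = 2)
D(y) = 1/(-10 + y)
70*(-30 - B(E, 7)) + D(-1) = 70*(-30 - 1*2) + 1/(-10 - 1) = 70*(-30 - 2) + 1/(-11) = 70*(-32) - 1/11 = -2240 - 1/11 = -24641/11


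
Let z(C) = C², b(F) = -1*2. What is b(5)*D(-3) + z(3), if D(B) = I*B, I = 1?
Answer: 15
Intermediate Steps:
b(F) = -2
D(B) = B (D(B) = 1*B = B)
b(5)*D(-3) + z(3) = -2*(-3) + 3² = 6 + 9 = 15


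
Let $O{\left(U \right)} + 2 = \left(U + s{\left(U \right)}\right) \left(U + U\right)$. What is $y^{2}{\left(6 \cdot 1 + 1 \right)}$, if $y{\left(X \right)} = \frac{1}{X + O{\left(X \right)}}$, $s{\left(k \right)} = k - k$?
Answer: $\frac{1}{10609} \approx 9.426 \cdot 10^{-5}$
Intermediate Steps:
$s{\left(k \right)} = 0$
$O{\left(U \right)} = -2 + 2 U^{2}$ ($O{\left(U \right)} = -2 + \left(U + 0\right) \left(U + U\right) = -2 + U 2 U = -2 + 2 U^{2}$)
$y{\left(X \right)} = \frac{1}{-2 + X + 2 X^{2}}$ ($y{\left(X \right)} = \frac{1}{X + \left(-2 + 2 X^{2}\right)} = \frac{1}{-2 + X + 2 X^{2}}$)
$y^{2}{\left(6 \cdot 1 + 1 \right)} = \left(\frac{1}{-2 + \left(6 \cdot 1 + 1\right) + 2 \left(6 \cdot 1 + 1\right)^{2}}\right)^{2} = \left(\frac{1}{-2 + \left(6 + 1\right) + 2 \left(6 + 1\right)^{2}}\right)^{2} = \left(\frac{1}{-2 + 7 + 2 \cdot 7^{2}}\right)^{2} = \left(\frac{1}{-2 + 7 + 2 \cdot 49}\right)^{2} = \left(\frac{1}{-2 + 7 + 98}\right)^{2} = \left(\frac{1}{103}\right)^{2} = \frac{1}{10609}$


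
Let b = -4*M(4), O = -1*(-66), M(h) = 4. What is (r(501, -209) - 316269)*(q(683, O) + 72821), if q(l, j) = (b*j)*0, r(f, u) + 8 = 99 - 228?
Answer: -23041001326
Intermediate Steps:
r(f, u) = -137 (r(f, u) = -8 + (99 - 228) = -8 - 129 = -137)
O = 66
b = -16 (b = -4*4 = -16)
q(l, j) = 0 (q(l, j) = -16*j*0 = 0)
(r(501, -209) - 316269)*(q(683, O) + 72821) = (-137 - 316269)*(0 + 72821) = -316406*72821 = -23041001326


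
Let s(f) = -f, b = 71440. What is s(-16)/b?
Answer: 1/4465 ≈ 0.00022396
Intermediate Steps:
s(-16)/b = -1*(-16)/71440 = 16*(1/71440) = 1/4465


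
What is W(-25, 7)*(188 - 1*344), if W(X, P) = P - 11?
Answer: 624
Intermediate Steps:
W(X, P) = -11 + P
W(-25, 7)*(188 - 1*344) = (-11 + 7)*(188 - 1*344) = -4*(188 - 344) = -4*(-156) = 624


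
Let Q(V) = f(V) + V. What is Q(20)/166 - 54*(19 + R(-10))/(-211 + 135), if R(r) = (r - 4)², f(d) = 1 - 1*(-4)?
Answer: 241145/1577 ≈ 152.91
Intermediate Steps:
f(d) = 5 (f(d) = 1 + 4 = 5)
R(r) = (-4 + r)²
Q(V) = 5 + V
Q(20)/166 - 54*(19 + R(-10))/(-211 + 135) = (5 + 20)/166 - 54*(19 + (-4 - 10)²)/(-211 + 135) = 25*(1/166) - 54/((-76/(19 + (-14)²))) = 25/166 - 54/((-76/(19 + 196))) = 25/166 - 54/((-76/215)) = 25/166 - 54/((-76*1/215)) = 25/166 - 54/(-76/215) = 25/166 - 54*(-215/76) = 25/166 + 5805/38 = 241145/1577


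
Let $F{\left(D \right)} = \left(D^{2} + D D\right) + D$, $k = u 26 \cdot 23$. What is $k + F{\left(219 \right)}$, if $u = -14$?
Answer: $87769$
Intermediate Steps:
$k = -8372$ ($k = \left(-14\right) 26 \cdot 23 = \left(-364\right) 23 = -8372$)
$F{\left(D \right)} = D + 2 D^{2}$ ($F{\left(D \right)} = \left(D^{2} + D^{2}\right) + D = 2 D^{2} + D = D + 2 D^{2}$)
$k + F{\left(219 \right)} = -8372 + 219 \left(1 + 2 \cdot 219\right) = -8372 + 219 \left(1 + 438\right) = -8372 + 219 \cdot 439 = -8372 + 96141 = 87769$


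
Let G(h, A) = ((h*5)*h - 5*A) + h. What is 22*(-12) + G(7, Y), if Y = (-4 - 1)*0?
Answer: -12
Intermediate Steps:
Y = 0 (Y = -5*0 = 0)
G(h, A) = h - 5*A + 5*h² (G(h, A) = ((5*h)*h - 5*A) + h = (5*h² - 5*A) + h = (-5*A + 5*h²) + h = h - 5*A + 5*h²)
22*(-12) + G(7, Y) = 22*(-12) + (7 - 5*0 + 5*7²) = -264 + (7 + 0 + 5*49) = -264 + (7 + 0 + 245) = -264 + 252 = -12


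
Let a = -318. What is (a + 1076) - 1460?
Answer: -702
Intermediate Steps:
(a + 1076) - 1460 = (-318 + 1076) - 1460 = 758 - 1460 = -702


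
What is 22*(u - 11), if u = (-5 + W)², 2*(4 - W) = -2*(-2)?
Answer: -44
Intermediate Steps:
W = 2 (W = 4 - (-1)*(-2) = 4 - ½*4 = 4 - 2 = 2)
u = 9 (u = (-5 + 2)² = (-3)² = 9)
22*(u - 11) = 22*(9 - 11) = 22*(-2) = -44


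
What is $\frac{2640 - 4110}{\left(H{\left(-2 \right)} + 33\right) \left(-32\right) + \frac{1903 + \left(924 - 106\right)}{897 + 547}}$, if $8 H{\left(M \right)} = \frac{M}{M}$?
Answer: $\frac{2122680}{1527919} \approx 1.3893$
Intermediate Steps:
$H{\left(M \right)} = \frac{1}{8}$ ($H{\left(M \right)} = \frac{M \frac{1}{M}}{8} = \frac{1}{8} \cdot 1 = \frac{1}{8}$)
$\frac{2640 - 4110}{\left(H{\left(-2 \right)} + 33\right) \left(-32\right) + \frac{1903 + \left(924 - 106\right)}{897 + 547}} = \frac{2640 - 4110}{\left(\frac{1}{8} + 33\right) \left(-32\right) + \frac{1903 + \left(924 - 106\right)}{897 + 547}} = - \frac{1470}{\frac{265}{8} \left(-32\right) + \frac{1903 + 818}{1444}} = - \frac{1470}{-1060 + 2721 \cdot \frac{1}{1444}} = - \frac{1470}{-1060 + \frac{2721}{1444}} = - \frac{1470}{- \frac{1527919}{1444}} = \left(-1470\right) \left(- \frac{1444}{1527919}\right) = \frac{2122680}{1527919}$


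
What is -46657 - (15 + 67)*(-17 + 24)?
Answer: -47231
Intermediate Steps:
-46657 - (15 + 67)*(-17 + 24) = -46657 - 82*7 = -46657 - 1*574 = -46657 - 574 = -47231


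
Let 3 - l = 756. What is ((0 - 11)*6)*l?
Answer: 49698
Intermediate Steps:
l = -753 (l = 3 - 1*756 = 3 - 756 = -753)
((0 - 11)*6)*l = ((0 - 11)*6)*(-753) = -11*6*(-753) = -66*(-753) = 49698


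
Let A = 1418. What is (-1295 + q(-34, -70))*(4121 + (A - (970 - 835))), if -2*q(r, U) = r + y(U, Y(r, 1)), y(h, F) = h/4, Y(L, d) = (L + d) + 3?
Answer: -6859027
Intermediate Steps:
Y(L, d) = 3 + L + d
y(h, F) = h/4 (y(h, F) = h*(1/4) = h/4)
q(r, U) = -r/2 - U/8 (q(r, U) = -(r + U/4)/2 = -r/2 - U/8)
(-1295 + q(-34, -70))*(4121 + (A - (970 - 835))) = (-1295 + (-1/2*(-34) - 1/8*(-70)))*(4121 + (1418 - (970 - 835))) = (-1295 + (17 + 35/4))*(4121 + (1418 - 1*135)) = (-1295 + 103/4)*(4121 + (1418 - 135)) = -5077*(4121 + 1283)/4 = -5077/4*5404 = -6859027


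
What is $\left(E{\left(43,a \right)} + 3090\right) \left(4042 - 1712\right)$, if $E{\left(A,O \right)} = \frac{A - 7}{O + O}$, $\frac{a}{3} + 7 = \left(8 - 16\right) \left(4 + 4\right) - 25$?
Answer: $\frac{57596435}{8} \approx 7.1996 \cdot 10^{6}$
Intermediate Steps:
$a = -288$ ($a = -21 + 3 \left(\left(8 - 16\right) \left(4 + 4\right) - 25\right) = -21 + 3 \left(\left(-8\right) 8 - 25\right) = -21 + 3 \left(-64 - 25\right) = -21 + 3 \left(-89\right) = -21 - 267 = -288$)
$E{\left(A,O \right)} = \frac{-7 + A}{2 O}$
$\left(E{\left(43,a \right)} + 3090\right) \left(4042 - 1712\right) = \left(\frac{-7 + 43}{2 \left(-288\right)} + 3090\right) \left(4042 - 1712\right) = \left(\frac{1}{2} \left(- \frac{1}{288}\right) 36 + 3090\right) 2330 = \left(- \frac{1}{16} + 3090\right) 2330 = \frac{49439}{16} \cdot 2330 = \frac{57596435}{8}$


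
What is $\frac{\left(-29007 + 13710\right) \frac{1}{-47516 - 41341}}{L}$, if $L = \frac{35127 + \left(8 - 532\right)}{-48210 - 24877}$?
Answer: $- \frac{372670613}{1024906257} \approx -0.36361$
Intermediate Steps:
$L = - \frac{34603}{73087}$ ($L = \frac{35127 + \left(8 - 532\right)}{-73087} = \left(35127 - 524\right) \left(- \frac{1}{73087}\right) = 34603 \left(- \frac{1}{73087}\right) = - \frac{34603}{73087} \approx -0.47345$)
$\frac{\left(-29007 + 13710\right) \frac{1}{-47516 - 41341}}{L} = \frac{\left(-29007 + 13710\right) \frac{1}{-47516 - 41341}}{- \frac{34603}{73087}} = - \frac{15297}{-88857} \left(- \frac{73087}{34603}\right) = \left(-15297\right) \left(- \frac{1}{88857}\right) \left(- \frac{73087}{34603}\right) = \frac{5099}{29619} \left(- \frac{73087}{34603}\right) = - \frac{372670613}{1024906257}$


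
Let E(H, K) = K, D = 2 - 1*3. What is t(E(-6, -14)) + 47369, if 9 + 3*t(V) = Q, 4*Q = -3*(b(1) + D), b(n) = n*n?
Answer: 47366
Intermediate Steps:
D = -1 (D = 2 - 3 = -1)
b(n) = n**2
Q = 0 (Q = (-3*(1**2 - 1))/4 = (-3*(1 - 1))/4 = (-3*0)/4 = (1/4)*0 = 0)
t(V) = -3 (t(V) = -3 + (1/3)*0 = -3 + 0 = -3)
t(E(-6, -14)) + 47369 = -3 + 47369 = 47366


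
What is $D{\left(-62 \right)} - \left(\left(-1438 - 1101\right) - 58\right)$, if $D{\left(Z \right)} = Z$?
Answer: $2535$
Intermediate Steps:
$D{\left(-62 \right)} - \left(\left(-1438 - 1101\right) - 58\right) = -62 - \left(\left(-1438 - 1101\right) - 58\right) = -62 - \left(-2539 - 58\right) = -62 - -2597 = -62 + 2597 = 2535$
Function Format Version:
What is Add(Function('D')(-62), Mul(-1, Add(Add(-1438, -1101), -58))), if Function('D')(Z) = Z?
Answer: 2535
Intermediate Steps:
Add(Function('D')(-62), Mul(-1, Add(Add(-1438, -1101), -58))) = Add(-62, Mul(-1, Add(Add(-1438, -1101), -58))) = Add(-62, Mul(-1, Add(-2539, -58))) = Add(-62, Mul(-1, -2597)) = Add(-62, 2597) = 2535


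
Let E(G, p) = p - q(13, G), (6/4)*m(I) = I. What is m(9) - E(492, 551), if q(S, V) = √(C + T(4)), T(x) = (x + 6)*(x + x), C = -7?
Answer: -545 + √73 ≈ -536.46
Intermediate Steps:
T(x) = 2*x*(6 + x) (T(x) = (6 + x)*(2*x) = 2*x*(6 + x))
m(I) = 2*I/3
q(S, V) = √73 (q(S, V) = √(-7 + 2*4*(6 + 4)) = √(-7 + 2*4*10) = √(-7 + 80) = √73)
E(G, p) = p - √73
m(9) - E(492, 551) = (⅔)*9 - (551 - √73) = 6 + (-551 + √73) = -545 + √73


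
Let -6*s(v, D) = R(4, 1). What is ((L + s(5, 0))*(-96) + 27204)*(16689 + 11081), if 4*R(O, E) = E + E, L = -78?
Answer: 963619000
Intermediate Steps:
R(O, E) = E/2 (R(O, E) = (E + E)/4 = (2*E)/4 = E/2)
s(v, D) = -1/12
((L + s(5, 0))*(-96) + 27204)*(16689 + 11081) = ((-78 - 1/12)*(-96) + 27204)*(16689 + 11081) = (-937/12*(-96) + 27204)*27770 = (7496 + 27204)*27770 = 34700*27770 = 963619000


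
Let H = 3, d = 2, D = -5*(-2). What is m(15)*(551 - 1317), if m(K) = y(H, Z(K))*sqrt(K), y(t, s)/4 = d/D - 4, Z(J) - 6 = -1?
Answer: 58216*sqrt(15)/5 ≈ 45094.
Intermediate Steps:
D = 10
Z(J) = 5 (Z(J) = 6 - 1 = 5)
y(t, s) = -76/5 (y(t, s) = 4*(2/10 - 4) = 4*((1/10)*2 - 4) = 4*(1/5 - 4) = 4*(-19/5) = -76/5)
m(K) = -76*sqrt(K)/5
m(15)*(551 - 1317) = (-76*sqrt(15)/5)*(551 - 1317) = -76*sqrt(15)/5*(-766) = 58216*sqrt(15)/5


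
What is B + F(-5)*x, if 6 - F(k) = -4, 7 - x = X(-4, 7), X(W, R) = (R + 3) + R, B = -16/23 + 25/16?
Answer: -36481/368 ≈ -99.133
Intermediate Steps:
B = 319/368 (B = -16*1/23 + 25*(1/16) = -16/23 + 25/16 = 319/368 ≈ 0.86685)
X(W, R) = 3 + 2*R (X(W, R) = (3 + R) + R = 3 + 2*R)
x = -10 (x = 7 - (3 + 2*7) = 7 - (3 + 14) = 7 - 1*17 = 7 - 17 = -10)
F(k) = 10 (F(k) = 6 - 1*(-4) = 6 + 4 = 10)
B + F(-5)*x = 319/368 + 10*(-10) = 319/368 - 100 = -36481/368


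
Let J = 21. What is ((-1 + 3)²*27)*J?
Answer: 2268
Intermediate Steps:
((-1 + 3)²*27)*J = ((-1 + 3)²*27)*21 = (2²*27)*21 = (4*27)*21 = 108*21 = 2268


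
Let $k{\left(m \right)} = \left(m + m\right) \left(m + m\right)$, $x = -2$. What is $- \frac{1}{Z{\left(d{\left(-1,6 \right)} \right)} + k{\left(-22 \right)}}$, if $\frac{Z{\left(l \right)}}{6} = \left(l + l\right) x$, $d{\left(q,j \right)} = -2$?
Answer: $- \frac{1}{1984} \approx -0.00050403$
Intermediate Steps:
$k{\left(m \right)} = 4 m^{2}$ ($k{\left(m \right)} = 2 m 2 m = 4 m^{2}$)
$Z{\left(l \right)} = - 24 l$ ($Z{\left(l \right)} = 6 \left(l + l\right) \left(-2\right) = 6 \cdot 2 l \left(-2\right) = 6 \left(- 4 l\right) = - 24 l$)
$- \frac{1}{Z{\left(d{\left(-1,6 \right)} \right)} + k{\left(-22 \right)}} = - \frac{1}{\left(-24\right) \left(-2\right) + 4 \left(-22\right)^{2}} = - \frac{1}{48 + 4 \cdot 484} = - \frac{1}{48 + 1936} = - \frac{1}{1984}$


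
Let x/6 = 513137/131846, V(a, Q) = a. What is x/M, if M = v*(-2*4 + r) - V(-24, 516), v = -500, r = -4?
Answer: 513137/132373384 ≈ 0.0038764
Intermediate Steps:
M = 6024 (M = -500*(-2*4 - 4) - 1*(-24) = -500*(-8 - 4) + 24 = -500*(-12) + 24 = 6000 + 24 = 6024)
x = 1539411/65923 (x = 6*(513137/131846) = 1539411/65923 ≈ 23.352)
x/M = (1539411/65923)/6024 = (1539411/65923)*(1/6024) = 513137/132373384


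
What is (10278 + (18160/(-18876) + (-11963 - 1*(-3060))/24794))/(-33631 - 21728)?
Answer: -109309189481/588832978734 ≈ -0.18564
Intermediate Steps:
(10278 + (18160/(-18876) + (-11963 - 1*(-3060))/24794))/(-33631 - 21728) = (10278 + (18160*(-1/18876) + (-11963 + 3060)*(1/24794)))/(-55359) = (10278 + (-4540/4719 - 8903*1/24794))*(-1/55359) = (10278 + (-4540/4719 - 8903/24794))*(-1/55359) = (10278 - 14052547/10636626)*(-1/55359) = (109309189481/10636626)*(-1/55359) = -109309189481/588832978734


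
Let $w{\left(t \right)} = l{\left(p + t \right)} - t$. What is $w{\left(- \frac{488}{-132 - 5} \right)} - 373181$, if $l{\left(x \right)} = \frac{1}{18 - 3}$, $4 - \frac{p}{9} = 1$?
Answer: $- \frac{766894138}{2055} \approx -3.7318 \cdot 10^{5}$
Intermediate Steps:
$p = 27$ ($p = 36 - 9 = 27$)
$l{\left(x \right)} = \frac{1}{15}$
$w{\left(t \right)} = \frac{1}{15} - t$
$w{\left(- \frac{488}{-132 - 5} \right)} - 373181 = \left(\frac{1}{15} - - \frac{488}{-132 - 5}\right) - 373181 = \left(\frac{1}{15} - - \frac{488}{-137}\right) - 373181 = \left(\frac{1}{15} - \left(-488\right) \left(- \frac{1}{137}\right)\right) - 373181 = \left(\frac{1}{15} - \frac{488}{137}\right) - 373181 = - \frac{7183}{2055} - 373181 = - \frac{766894138}{2055}$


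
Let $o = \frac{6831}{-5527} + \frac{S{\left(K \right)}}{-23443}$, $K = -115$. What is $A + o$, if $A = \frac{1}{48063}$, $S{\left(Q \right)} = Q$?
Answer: $- \frac{7666088496803}{6227497004043} \approx -1.231$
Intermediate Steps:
$o = - \frac{159503528}{129569461}$ ($o = \frac{6831}{-5527} - \frac{115}{-23443} = 6831 \left(- \frac{1}{5527}\right) - - \frac{115}{23443} = - \frac{6831}{5527} + \frac{115}{23443} = - \frac{159503528}{129569461} \approx -1.231$)
$A = \frac{1}{48063} \approx 2.0806 \cdot 10^{-5}$
$A + o = \frac{1}{48063} - \frac{159503528}{129569461} = - \frac{7666088496803}{6227497004043}$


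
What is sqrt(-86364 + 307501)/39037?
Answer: 7*sqrt(4513)/39037 ≈ 0.012046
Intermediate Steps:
sqrt(-86364 + 307501)/39037 = sqrt(221137)*(1/39037) = (7*sqrt(4513))*(1/39037) = 7*sqrt(4513)/39037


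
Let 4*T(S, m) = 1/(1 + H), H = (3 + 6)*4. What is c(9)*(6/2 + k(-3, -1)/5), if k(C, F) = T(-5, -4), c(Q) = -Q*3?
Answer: -59967/740 ≈ -81.036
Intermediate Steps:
H = 36 (H = 9*4 = 36)
c(Q) = -3*Q
T(S, m) = 1/148 (T(S, m) = 1/(4*(1 + 36)) = (¼)/37 = (¼)*(1/37) = 1/148)
k(C, F) = 1/148
c(9)*(6/2 + k(-3, -1)/5) = (-3*9)*(6/2 + (1/148)/5) = -27*(6*(½) + (1/148)*(⅕)) = -27*(3 + 1/740) = -27*2221/740 = -59967/740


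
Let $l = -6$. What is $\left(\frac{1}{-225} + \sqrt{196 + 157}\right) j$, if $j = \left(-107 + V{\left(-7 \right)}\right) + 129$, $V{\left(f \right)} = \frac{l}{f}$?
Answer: $- \frac{32}{315} + \frac{160 \sqrt{353}}{7} \approx 429.35$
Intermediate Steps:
$V{\left(f \right)} = - \frac{6}{f}$
$j = \frac{160}{7}$ ($j = \left(-107 - \frac{6}{-7}\right) + 129 = \left(-107 - - \frac{6}{7}\right) + 129 = \left(-107 + \frac{6}{7}\right) + 129 = - \frac{743}{7} + 129 = \frac{160}{7} \approx 22.857$)
$\left(\frac{1}{-225} + \sqrt{196 + 157}\right) j = \left(\frac{1}{-225} + \sqrt{196 + 157}\right) \frac{160}{7} = \left(- \frac{1}{225} + \sqrt{353}\right) \frac{160}{7} = - \frac{32}{315} + \frac{160 \sqrt{353}}{7}$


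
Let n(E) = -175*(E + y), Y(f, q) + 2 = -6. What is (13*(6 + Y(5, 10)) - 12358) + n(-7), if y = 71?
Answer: -23584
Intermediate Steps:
Y(f, q) = -8 (Y(f, q) = -2 - 6 = -8)
n(E) = -12425 - 175*E (n(E) = -175*(E + 71) = -175*(71 + E) = -12425 - 175*E)
(13*(6 + Y(5, 10)) - 12358) + n(-7) = (13*(6 - 8) - 12358) + (-12425 - 175*(-7)) = (13*(-2) - 12358) + (-12425 + 1225) = (-26 - 12358) - 11200 = -12384 - 11200 = -23584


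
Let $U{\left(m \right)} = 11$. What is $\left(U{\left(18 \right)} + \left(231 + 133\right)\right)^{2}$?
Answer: $140625$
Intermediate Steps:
$\left(U{\left(18 \right)} + \left(231 + 133\right)\right)^{2} = \left(11 + \left(231 + 133\right)\right)^{2} = \left(11 + 364\right)^{2} = 375^{2} = 140625$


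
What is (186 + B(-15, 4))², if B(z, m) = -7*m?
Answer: 24964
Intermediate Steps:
(186 + B(-15, 4))² = (186 - 7*4)² = (186 - 28)² = 158² = 24964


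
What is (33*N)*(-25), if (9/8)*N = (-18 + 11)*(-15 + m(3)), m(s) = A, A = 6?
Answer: -46200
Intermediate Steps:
m(s) = 6
N = 56 (N = 8*((-18 + 11)*(-15 + 6))/9 = 8*(-7*(-9))/9 = (8/9)*63 = 56)
(33*N)*(-25) = (33*56)*(-25) = 1848*(-25) = -46200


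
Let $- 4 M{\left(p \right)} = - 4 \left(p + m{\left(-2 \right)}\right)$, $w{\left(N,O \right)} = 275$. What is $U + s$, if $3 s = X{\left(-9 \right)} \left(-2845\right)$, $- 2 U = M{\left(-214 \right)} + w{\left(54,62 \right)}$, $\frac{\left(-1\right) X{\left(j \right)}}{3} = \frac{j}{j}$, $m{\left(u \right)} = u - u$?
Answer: $\frac{5629}{2} \approx 2814.5$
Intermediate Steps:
$m{\left(u \right)} = 0$
$X{\left(j \right)} = -3$ ($X{\left(j \right)} = - 3 \frac{j}{j} = \left(-3\right) 1 = -3$)
$M{\left(p \right)} = p$ ($M{\left(p \right)} = - \frac{\left(-4\right) \left(p + 0\right)}{4} = - \frac{\left(-4\right) p}{4} = p$)
$U = - \frac{61}{2}$ ($U = - \frac{-214 + 275}{2} = \left(- \frac{1}{2}\right) 61 = - \frac{61}{2} \approx -30.5$)
$s = 2845$ ($s = \frac{\left(-3\right) \left(-2845\right)}{3} = \frac{1}{3} \cdot 8535 = 2845$)
$U + s = - \frac{61}{2} + 2845 = \frac{5629}{2}$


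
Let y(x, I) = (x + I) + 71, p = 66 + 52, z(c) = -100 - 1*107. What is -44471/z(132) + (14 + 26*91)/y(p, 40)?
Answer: 10676519/47403 ≈ 225.23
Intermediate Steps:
z(c) = -207 (z(c) = -100 - 107 = -207)
p = 118
y(x, I) = 71 + I + x (y(x, I) = (I + x) + 71 = 71 + I + x)
-44471/z(132) + (14 + 26*91)/y(p, 40) = -44471/(-207) + (14 + 26*91)/(71 + 40 + 118) = -44471*(-1/207) + (14 + 2366)/229 = 44471/207 + 2380*(1/229) = 44471/207 + 2380/229 = 10676519/47403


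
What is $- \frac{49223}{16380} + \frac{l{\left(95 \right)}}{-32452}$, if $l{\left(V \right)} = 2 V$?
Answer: $- \frac{429779}{142740} \approx -3.0109$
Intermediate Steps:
$- \frac{49223}{16380} + \frac{l{\left(95 \right)}}{-32452} = - \frac{49223}{16380} + \frac{2 \cdot 95}{-32452} = \left(-49223\right) \frac{1}{16380} + 190 \left(- \frac{1}{32452}\right) = - \frac{49223}{16380} - \frac{5}{854} = - \frac{429779}{142740}$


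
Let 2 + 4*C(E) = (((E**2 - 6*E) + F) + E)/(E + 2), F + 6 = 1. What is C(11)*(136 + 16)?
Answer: 1330/13 ≈ 102.31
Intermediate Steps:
F = -5 (F = -6 + 1 = -5)
C(E) = -1/2 + (-5 + E**2 - 5*E)/(4*(2 + E)) (C(E) = -1/2 + ((((E**2 - 6*E) - 5) + E)/(E + 2))/4 = -1/2 + (((-5 + E**2 - 6*E) + E)/(2 + E))/4 = -1/2 + ((-5 + E**2 - 5*E)/(2 + E))/4 = -1/2 + (-5 + E**2 - 5*E)/(4*(2 + E)))
C(11)*(136 + 16) = ((-9 + 11**2 - 7*11)/(4*(2 + 11)))*(136 + 16) = ((1/4)*(-9 + 121 - 77)/13)*152 = ((1/4)*(1/13)*35)*152 = (35/52)*152 = 1330/13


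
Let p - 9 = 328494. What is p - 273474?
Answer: 55029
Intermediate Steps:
p = 328503 (p = 9 + 328494 = 328503)
p - 273474 = 328503 - 273474 = 55029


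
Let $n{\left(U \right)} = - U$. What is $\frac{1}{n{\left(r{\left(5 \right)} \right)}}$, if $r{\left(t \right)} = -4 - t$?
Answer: $\frac{1}{9} \approx 0.11111$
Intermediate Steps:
$\frac{1}{n{\left(r{\left(5 \right)} \right)}} = \frac{1}{\left(-1\right) \left(-4 - 5\right)} = \frac{1}{\left(-1\right) \left(-9\right)} = \frac{1}{9}$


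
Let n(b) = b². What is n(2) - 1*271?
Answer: -267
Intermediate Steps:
n(2) - 1*271 = 2² - 1*271 = 4 - 271 = -267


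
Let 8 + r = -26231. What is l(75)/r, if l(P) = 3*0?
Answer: 0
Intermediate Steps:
r = -26239 (r = -8 - 26231 = -26239)
l(P) = 0
l(75)/r = 0/(-26239) = 0*(-1/26239) = 0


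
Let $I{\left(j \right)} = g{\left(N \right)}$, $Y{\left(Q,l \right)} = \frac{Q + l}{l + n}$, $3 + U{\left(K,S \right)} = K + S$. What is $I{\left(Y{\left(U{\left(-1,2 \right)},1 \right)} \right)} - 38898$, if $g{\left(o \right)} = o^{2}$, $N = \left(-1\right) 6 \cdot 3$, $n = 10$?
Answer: $-38574$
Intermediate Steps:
$U{\left(K,S \right)} = -3 + K + S$ ($U{\left(K,S \right)} = -3 + \left(K + S\right) = -3 + K + S$)
$N = -18$ ($N = \left(-6\right) 3 = -18$)
$Y{\left(Q,l \right)} = \frac{Q + l}{10 + l}$ ($Y{\left(Q,l \right)} = \frac{Q + l}{l + 10} = \frac{Q + l}{10 + l}$)
$I{\left(j \right)} = 324$ ($I{\left(j \right)} = \left(-18\right)^{2} = 324$)
$I{\left(Y{\left(U{\left(-1,2 \right)},1 \right)} \right)} - 38898 = 324 - 38898 = -38574$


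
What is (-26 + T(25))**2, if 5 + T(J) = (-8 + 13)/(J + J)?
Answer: 95481/100 ≈ 954.81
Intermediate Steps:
T(J) = -5 + 5/(2*J) (T(J) = -5 + (-8 + 13)/(J + J) = -5 + 5/((2*J)) = -5 + 5*(1/(2*J)) = -5 + 5/(2*J))
(-26 + T(25))**2 = (-26 + (-5 + (5/2)/25))**2 = (-26 + (-5 + (5/2)*(1/25)))**2 = (-26 + (-5 + 1/10))**2 = (-26 - 49/10)**2 = (-309/10)**2 = 95481/100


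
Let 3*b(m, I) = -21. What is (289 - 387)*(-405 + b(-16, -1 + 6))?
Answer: 40376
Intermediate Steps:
b(m, I) = -7 (b(m, I) = (⅓)*(-21) = -7)
(289 - 387)*(-405 + b(-16, -1 + 6)) = (289 - 387)*(-405 - 7) = -98*(-412) = 40376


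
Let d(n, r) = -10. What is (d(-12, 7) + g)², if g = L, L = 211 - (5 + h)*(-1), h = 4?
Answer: 44100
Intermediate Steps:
L = 220 (L = 211 - (5 + 4)*(-1) = 211 - 9*(-1) = 211 - 1*(-9) = 211 + 9 = 220)
g = 220
(d(-12, 7) + g)² = (-10 + 220)² = 210² = 44100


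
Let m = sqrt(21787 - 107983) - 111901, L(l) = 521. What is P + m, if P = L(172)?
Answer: -111380 + 2*I*sqrt(21549) ≈ -1.1138e+5 + 293.59*I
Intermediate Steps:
m = -111901 + 2*I*sqrt(21549) (m = sqrt(-86196) - 111901 = 2*I*sqrt(21549) - 111901 = -111901 + 2*I*sqrt(21549) ≈ -1.119e+5 + 293.59*I)
P = 521
P + m = 521 + (-111901 + 2*I*sqrt(21549)) = -111380 + 2*I*sqrt(21549)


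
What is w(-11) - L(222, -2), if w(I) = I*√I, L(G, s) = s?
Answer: 2 - 11*I*√11 ≈ 2.0 - 36.483*I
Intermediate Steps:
w(I) = I^(3/2)
w(-11) - L(222, -2) = (-11)^(3/2) - 1*(-2) = -11*I*√11 + 2 = 2 - 11*I*√11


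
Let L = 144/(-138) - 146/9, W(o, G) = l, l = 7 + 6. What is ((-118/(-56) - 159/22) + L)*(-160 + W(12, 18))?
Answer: 9990617/3036 ≈ 3290.7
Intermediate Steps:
l = 13
W(o, G) = 13
L = -3574/207 (L = 144*(-1/138) - 146*⅑ = -24/23 - 146/9 = -3574/207 ≈ -17.266)
((-118/(-56) - 159/22) + L)*(-160 + W(12, 18)) = ((-118/(-56) - 159/22) - 3574/207)*(-160 + 13) = ((-118*(-1/56) - 159*1/22) - 3574/207)*(-147) = ((59/28 - 159/22) - 3574/207)*(-147) = (-1577/308 - 3574/207)*(-147) = -1427231/63756*(-147) = 9990617/3036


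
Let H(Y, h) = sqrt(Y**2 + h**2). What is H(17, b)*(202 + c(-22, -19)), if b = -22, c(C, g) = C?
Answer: 180*sqrt(773) ≈ 5004.5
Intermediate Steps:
H(17, b)*(202 + c(-22, -19)) = sqrt(17**2 + (-22)**2)*(202 - 22) = sqrt(289 + 484)*180 = sqrt(773)*180 = 180*sqrt(773)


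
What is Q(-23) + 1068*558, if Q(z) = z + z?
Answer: 595898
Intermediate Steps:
Q(z) = 2*z
Q(-23) + 1068*558 = 2*(-23) + 1068*558 = -46 + 595944 = 595898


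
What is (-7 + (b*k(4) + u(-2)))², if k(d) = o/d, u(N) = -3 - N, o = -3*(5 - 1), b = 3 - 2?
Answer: 121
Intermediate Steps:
b = 1
o = -12 (o = -3*4 = -12)
k(d) = -12/d
(-7 + (b*k(4) + u(-2)))² = (-7 + (1*(-12/4) + (-3 - 1*(-2))))² = (-7 + (1*(-12*¼) + (-3 + 2)))² = (-7 + (1*(-3) - 1))² = (-7 + (-3 - 1))² = (-7 - 4)² = (-11)² = 121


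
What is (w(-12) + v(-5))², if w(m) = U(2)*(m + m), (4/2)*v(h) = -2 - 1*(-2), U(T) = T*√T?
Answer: 4608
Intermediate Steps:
U(T) = T^(3/2)
v(h) = 0 (v(h) = (-2 - 1*(-2))/2 = (-2 + 2)/2 = (½)*0 = 0)
w(m) = 4*m*√2 (w(m) = 2^(3/2)*(m + m) = (2*√2)*(2*m) = 4*m*√2)
(w(-12) + v(-5))² = (4*(-12)*√2 + 0)² = (-48*√2 + 0)² = (-48*√2)² = 4608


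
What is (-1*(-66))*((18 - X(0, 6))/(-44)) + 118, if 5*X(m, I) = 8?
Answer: 467/5 ≈ 93.400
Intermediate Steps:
X(m, I) = 8/5 (X(m, I) = (⅕)*8 = 8/5)
(-1*(-66))*((18 - X(0, 6))/(-44)) + 118 = (-1*(-66))*((18 - 1*8/5)/(-44)) + 118 = 66*((18 - 8/5)*(-1/44)) + 118 = 66*((82/5)*(-1/44)) + 118 = 66*(-41/110) + 118 = -123/5 + 118 = 467/5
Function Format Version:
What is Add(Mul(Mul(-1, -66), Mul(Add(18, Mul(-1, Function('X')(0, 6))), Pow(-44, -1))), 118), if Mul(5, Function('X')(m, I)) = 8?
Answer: Rational(467, 5) ≈ 93.400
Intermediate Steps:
Function('X')(m, I) = Rational(8, 5) (Function('X')(m, I) = Mul(Rational(1, 5), 8) = Rational(8, 5))
Add(Mul(Mul(-1, -66), Mul(Add(18, Mul(-1, Function('X')(0, 6))), Pow(-44, -1))), 118) = Add(Mul(Mul(-1, -66), Mul(Add(18, Mul(-1, Rational(8, 5))), Pow(-44, -1))), 118) = Add(Mul(66, Mul(Add(18, Rational(-8, 5)), Rational(-1, 44))), 118) = Add(Mul(66, Mul(Rational(82, 5), Rational(-1, 44))), 118) = Add(Mul(66, Rational(-41, 110)), 118) = Add(Rational(-123, 5), 118) = Rational(467, 5)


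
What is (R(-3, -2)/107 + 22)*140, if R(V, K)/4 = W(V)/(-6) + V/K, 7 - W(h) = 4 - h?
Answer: 330400/107 ≈ 3087.9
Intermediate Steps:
W(h) = 3 + h (W(h) = 7 - (4 - h) = 7 + (-4 + h) = 3 + h)
R(V, K) = -2 - 2*V/3 + 4*V/K (R(V, K) = 4*((3 + V)/(-6) + V/K) = 4*((3 + V)*(-1/6) + V/K) = 4*((-1/2 - V/6) + V/K) = 4*(-1/2 - V/6 + V/K) = -2 - 2*V/3 + 4*V/K)
(R(-3, -2)/107 + 22)*140 = ((-2 - 2/3*(-3) + 4*(-3)/(-2))/107 + 22)*140 = ((-2 + 2 + 4*(-3)*(-1/2))*(1/107) + 22)*140 = ((-2 + 2 + 6)*(1/107) + 22)*140 = (6*(1/107) + 22)*140 = (6/107 + 22)*140 = (2360/107)*140 = 330400/107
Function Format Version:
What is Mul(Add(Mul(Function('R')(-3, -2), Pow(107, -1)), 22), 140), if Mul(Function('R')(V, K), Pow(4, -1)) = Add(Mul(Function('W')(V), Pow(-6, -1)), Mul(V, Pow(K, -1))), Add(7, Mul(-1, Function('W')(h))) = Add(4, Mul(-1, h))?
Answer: Rational(330400, 107) ≈ 3087.9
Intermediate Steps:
Function('W')(h) = Add(3, h) (Function('W')(h) = Add(7, Mul(-1, Add(4, Mul(-1, h)))) = Add(7, Add(-4, h)) = Add(3, h))
Function('R')(V, K) = Add(-2, Mul(Rational(-2, 3), V), Mul(4, V, Pow(K, -1))) (Function('R')(V, K) = Mul(4, Add(Mul(Add(3, V), Pow(-6, -1)), Mul(V, Pow(K, -1)))) = Mul(4, Add(Mul(Add(3, V), Rational(-1, 6)), Mul(V, Pow(K, -1)))) = Mul(4, Add(Add(Rational(-1, 2), Mul(Rational(-1, 6), V)), Mul(V, Pow(K, -1)))) = Mul(4, Add(Rational(-1, 2), Mul(Rational(-1, 6), V), Mul(V, Pow(K, -1)))) = Add(-2, Mul(Rational(-2, 3), V), Mul(4, V, Pow(K, -1))))
Mul(Add(Mul(Function('R')(-3, -2), Pow(107, -1)), 22), 140) = Mul(Add(Mul(Add(-2, Mul(Rational(-2, 3), -3), Mul(4, -3, Pow(-2, -1))), Pow(107, -1)), 22), 140) = Mul(Add(Mul(Add(-2, 2, Mul(4, -3, Rational(-1, 2))), Rational(1, 107)), 22), 140) = Mul(Add(Mul(Add(-2, 2, 6), Rational(1, 107)), 22), 140) = Mul(Add(Mul(6, Rational(1, 107)), 22), 140) = Mul(Add(Rational(6, 107), 22), 140) = Mul(Rational(2360, 107), 140) = Rational(330400, 107)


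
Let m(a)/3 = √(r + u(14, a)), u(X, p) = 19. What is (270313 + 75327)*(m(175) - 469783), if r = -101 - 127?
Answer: -162375796120 + 1036920*I*√209 ≈ -1.6238e+11 + 1.4991e+7*I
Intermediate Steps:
r = -228
m(a) = 3*I*√209 (m(a) = 3*√(-228 + 19) = 3*√(-209) = 3*(I*√209) = 3*I*√209)
(270313 + 75327)*(m(175) - 469783) = (270313 + 75327)*(3*I*√209 - 469783) = 345640*(-469783 + 3*I*√209) = -162375796120 + 1036920*I*√209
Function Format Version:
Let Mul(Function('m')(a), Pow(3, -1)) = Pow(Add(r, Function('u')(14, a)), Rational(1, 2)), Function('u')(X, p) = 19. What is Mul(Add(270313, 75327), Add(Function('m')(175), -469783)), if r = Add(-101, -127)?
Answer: Add(-162375796120, Mul(1036920, I, Pow(209, Rational(1, 2)))) ≈ Add(-1.6238e+11, Mul(1.4991e+7, I))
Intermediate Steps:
r = -228
Function('m')(a) = Mul(3, I, Pow(209, Rational(1, 2))) (Function('m')(a) = Mul(3, Pow(Add(-228, 19), Rational(1, 2))) = Mul(3, Pow(-209, Rational(1, 2))) = Mul(3, Mul(I, Pow(209, Rational(1, 2)))) = Mul(3, I, Pow(209, Rational(1, 2))))
Mul(Add(270313, 75327), Add(Function('m')(175), -469783)) = Mul(Add(270313, 75327), Add(Mul(3, I, Pow(209, Rational(1, 2))), -469783)) = Mul(345640, Add(-469783, Mul(3, I, Pow(209, Rational(1, 2))))) = Add(-162375796120, Mul(1036920, I, Pow(209, Rational(1, 2))))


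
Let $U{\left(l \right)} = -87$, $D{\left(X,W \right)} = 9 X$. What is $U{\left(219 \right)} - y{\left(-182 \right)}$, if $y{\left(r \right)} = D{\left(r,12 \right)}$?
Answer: $1551$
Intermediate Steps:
$y{\left(r \right)} = 9 r$
$U{\left(219 \right)} - y{\left(-182 \right)} = -87 - 9 \left(-182\right) = -87 - -1638 = -87 + 1638 = 1551$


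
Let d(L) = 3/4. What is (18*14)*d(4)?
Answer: 189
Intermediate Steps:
d(L) = ¾ (d(L) = 3*(¼) = ¾)
(18*14)*d(4) = (18*14)*(¾) = 252*(¾) = 189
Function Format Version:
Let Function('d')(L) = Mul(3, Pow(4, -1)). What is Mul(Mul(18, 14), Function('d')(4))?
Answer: 189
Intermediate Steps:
Function('d')(L) = Rational(3, 4) (Function('d')(L) = Mul(3, Rational(1, 4)) = Rational(3, 4))
Mul(Mul(18, 14), Function('d')(4)) = Mul(Mul(18, 14), Rational(3, 4)) = Mul(252, Rational(3, 4)) = 189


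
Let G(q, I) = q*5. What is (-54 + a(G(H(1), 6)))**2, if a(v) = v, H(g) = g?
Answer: 2401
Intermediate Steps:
G(q, I) = 5*q
(-54 + a(G(H(1), 6)))**2 = (-54 + 5*1)**2 = (-54 + 5)**2 = (-49)**2 = 2401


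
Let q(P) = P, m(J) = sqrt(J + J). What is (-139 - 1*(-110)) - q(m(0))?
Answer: -29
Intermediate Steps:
m(J) = sqrt(2)*sqrt(J) (m(J) = sqrt(2*J) = sqrt(2)*sqrt(J))
(-139 - 1*(-110)) - q(m(0)) = (-139 - 1*(-110)) - sqrt(2)*sqrt(0) = (-139 + 110) - sqrt(2)*0 = -29 - 1*0 = -29 + 0 = -29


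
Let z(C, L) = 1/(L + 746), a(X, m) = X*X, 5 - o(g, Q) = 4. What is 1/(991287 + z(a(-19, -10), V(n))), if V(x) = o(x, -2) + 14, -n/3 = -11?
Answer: 761/754369408 ≈ 1.0088e-6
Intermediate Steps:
n = 33 (n = -3*(-11) = 33)
o(g, Q) = 1 (o(g, Q) = 5 - 1*4 = 5 - 4 = 1)
V(x) = 15 (V(x) = 1 + 14 = 15)
a(X, m) = X²
z(C, L) = 1/(746 + L)
1/(991287 + z(a(-19, -10), V(n))) = 1/(991287 + 1/(746 + 15)) = 1/(991287 + 1/761) = 1/(754369408/761) = 761/754369408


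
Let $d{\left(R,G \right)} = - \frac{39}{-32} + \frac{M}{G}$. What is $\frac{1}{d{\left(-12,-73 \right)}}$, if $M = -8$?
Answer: $\frac{2336}{3103} \approx 0.75282$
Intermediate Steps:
$d{\left(R,G \right)} = \frac{39}{32} - \frac{8}{G}$ ($d{\left(R,G \right)} = - \frac{39}{-32} - \frac{8}{G} = \left(-39\right) \left(- \frac{1}{32}\right) - \frac{8}{G} = \frac{39}{32} - \frac{8}{G}$)
$\frac{1}{d{\left(-12,-73 \right)}} = \frac{1}{\frac{39}{32} - \frac{8}{-73}} = \frac{1}{\frac{39}{32} - - \frac{8}{73}} = \frac{1}{\frac{39}{32} + \frac{8}{73}} = \frac{1}{\frac{3103}{2336}} = \frac{2336}{3103}$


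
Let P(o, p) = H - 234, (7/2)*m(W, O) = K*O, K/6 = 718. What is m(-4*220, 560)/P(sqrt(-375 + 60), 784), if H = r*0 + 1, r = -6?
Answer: -689280/233 ≈ -2958.3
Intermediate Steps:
K = 4308 (K = 6*718 = 4308)
m(W, O) = 8616*O/7 (m(W, O) = 2*(4308*O)/7 = 8616*O/7)
H = 1 (H = -6*0 + 1 = 0 + 1 = 1)
P(o, p) = -233 (P(o, p) = 1 - 234 = -233)
m(-4*220, 560)/P(sqrt(-375 + 60), 784) = ((8616/7)*560)/(-233) = 689280*(-1/233) = -689280/233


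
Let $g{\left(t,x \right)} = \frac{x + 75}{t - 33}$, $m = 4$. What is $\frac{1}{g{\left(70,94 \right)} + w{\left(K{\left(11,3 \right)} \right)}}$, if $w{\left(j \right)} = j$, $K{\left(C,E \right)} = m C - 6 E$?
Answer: $\frac{37}{1131} \approx 0.032714$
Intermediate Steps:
$K{\left(C,E \right)} = - 6 E + 4 C$ ($K{\left(C,E \right)} = 4 C - 6 E = - 6 E + 4 C$)
$g{\left(t,x \right)} = \frac{75 + x}{-33 + t}$
$\frac{1}{g{\left(70,94 \right)} + w{\left(K{\left(11,3 \right)} \right)}} = \frac{1}{\frac{75 + 94}{-33 + 70} + \left(\left(-6\right) 3 + 4 \cdot 11\right)} = \frac{1}{\frac{1}{37} \cdot 169 + \left(-18 + 44\right)} = \frac{1}{\frac{1}{37} \cdot 169 + 26} = \frac{1}{\frac{169}{37} + 26} = \frac{1}{\frac{1131}{37}} = \frac{37}{1131}$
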